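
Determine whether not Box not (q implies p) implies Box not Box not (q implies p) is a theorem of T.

No, not valid

Tableau for the negation not (not Box not (q implies p) implies Box not Box not (q implies p)):
1. not (not Box not (q implies p) implies Box not Box not (q implies p)), u
2. not Box not (q implies p), u   [neg-implies-rule on 1]
3. not Box not Box not (q implies p), u   [neg-implies-rule on 1]
4. q implies p, v   [neg-Box-rule on 2: fresh world v, uRv]
5. p, v   [implies-rule on 4 (branches; this branch)]
6. Box not (q implies p), w   [neg-Box-rule on 3: fresh world w, uRw]
7. not (q implies p), w   [Box-rule on 6 via wRw]
8. q, w   [neg-implies-rule on 7]
9. not p, w   [neg-implies-rule on 7]
Accessibility: uRu, uRv, uRw, vRv, wRw
The negation has an open branch (countermodel exists).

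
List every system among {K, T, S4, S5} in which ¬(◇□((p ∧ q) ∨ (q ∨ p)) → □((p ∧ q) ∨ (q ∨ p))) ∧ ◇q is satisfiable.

S5-tableau for the formula:
1. ¬(◇□((p ∧ q) ∨ (q ∨ p)) → □((p ∧ q) ∨ (q ∨ p))) ∧ ◇q, u
2. ¬(◇□((p ∧ q) ∨ (q ∨ p)) → □((p ∧ q) ∨ (q ∨ p))), u   [∧-rule on 1]
3. ◇q, u   [∧-rule on 1]
4. ◇□((p ∧ q) ∨ (q ∨ p)), u   [¬→-rule on 2]
5. ¬□((p ∧ q) ∨ (q ∨ p)), u   [¬→-rule on 2]
6. q, v   [◇-rule on 3: fresh world v, uRv]
7. □((p ∧ q) ∨ (q ∨ p)), w   [◇-rule on 4: fresh world w, uRw]
8. (p ∧ q) ∨ (q ∨ p), u   [□-rule on 7 via wRu]
9. (p ∧ q) ∨ (q ∨ p), v   [□-rule on 7 via wRv]
10. (p ∧ q) ∨ (q ∨ p), w   [□-rule on 7 via wRw]
11. q ∨ p, u   [∨-rule on 8 (branches; this branch)]
12. q ∨ p, v   [∨-rule on 9 (branches; this branch)]
13. q ∨ p, w   [∨-rule on 10 (branches; this branch)]
14. p, u   [∨-rule on 11 (branches; this branch)]
15. p, v   [∨-rule on 12 (branches; this branch)]
16. p, w   [∨-rule on 13 (branches; this branch)]
17. ¬((p ∧ q) ∨ (q ∨ p)), x   [¬□-rule on 5: fresh world x, uRx]
18. ¬(p ∧ q), x   [¬∨-rule on 17]
19. ¬(q ∨ p), x   [¬∨-rule on 17]
20. ¬q, x   [¬∨-rule on 19]
21. ¬p, x   [¬∨-rule on 19]
22. (p ∧ q) ∨ (q ∨ p), x   [□-rule on 7 via wRx]
23. q ∨ p, x   [∨-rule on 22 (branches; this branch)]
24. p, x   [∨-rule on 23 (branches; this branch)]
Accessibility: uRu, uRv, uRw, uRx, vRu, vRv, vRw, vRx, wRu, wRv, wRw, wRx, xRu, xRv, xRw, xRx
Branch closes: p and ¬p both at x.
Every branch closes (one shown): unsatisfiable in S5.
S4-tableau for the formula:
1. ¬(◇□((p ∧ q) ∨ (q ∨ p)) → □((p ∧ q) ∨ (q ∨ p))) ∧ ◇q, u
2. ¬(◇□((p ∧ q) ∨ (q ∨ p)) → □((p ∧ q) ∨ (q ∨ p))), u   [∧-rule on 1]
3. ◇q, u   [∧-rule on 1]
4. ◇□((p ∧ q) ∨ (q ∨ p)), u   [¬→-rule on 2]
5. ¬□((p ∧ q) ∨ (q ∨ p)), u   [¬→-rule on 2]
6. q, v   [◇-rule on 3: fresh world v, uRv]
7. □((p ∧ q) ∨ (q ∨ p)), w   [◇-rule on 4: fresh world w, uRw]
8. (p ∧ q) ∨ (q ∨ p), w   [□-rule on 7 via wRw]
9. q ∨ p, w   [∨-rule on 8 (branches; this branch)]
10. p, w   [∨-rule on 9 (branches; this branch)]
11. ¬((p ∧ q) ∨ (q ∨ p)), x   [¬□-rule on 5: fresh world x, uRx]
12. ¬(p ∧ q), x   [¬∨-rule on 11]
13. ¬(q ∨ p), x   [¬∨-rule on 11]
14. ¬q, x   [¬∨-rule on 13]
15. ¬p, x   [¬∨-rule on 13]
Accessibility: uRu, uRv, uRw, uRx, vRv, wRw, xRx
Complete open branch: satisfiable in S4, hence also in K, T (this S4-model is also a K-model and a T-model).

K, T, S4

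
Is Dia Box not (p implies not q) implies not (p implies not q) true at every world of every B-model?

Yes, valid

Tableau for the negation not (Dia Box not (p implies not q) implies not (p implies not q)):
1. not (Dia Box not (p implies not q) implies not (p implies not q)), 0
2. Dia Box not (p implies not q), 0
3. p implies not q, 0
4. not q, 0
5. Box not (p implies not q), 1
6. not (p implies not q), 0
7. p, 0
8. q, 0
Accessibility: 0R0, 0R1, 1R0, 1R1
Branch closes: q and not q both at 0.
Every branch of the negation's tableau closes; the branch above is one of them.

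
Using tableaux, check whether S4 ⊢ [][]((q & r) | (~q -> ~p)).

No, not valid

Tableau for the negation ~[][]((q & r) | (~q -> ~p)):
1. ~[][]((q & r) | (~q -> ~p)), u
2. ~[]((q & r) | (~q -> ~p)), v
3. ~((q & r) | (~q -> ~p)), w
4. ~(q & r), w
5. ~(~q -> ~p), w
6. ~q, w
7. p, w
8. ~r, w
Accessibility: uRu, uRv, uRw, vRv, vRw, wRw
The negation has an open branch (countermodel exists).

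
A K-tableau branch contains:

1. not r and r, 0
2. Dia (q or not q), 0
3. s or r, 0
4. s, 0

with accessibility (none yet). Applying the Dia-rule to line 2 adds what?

a fresh world 1 with 0R1, and q or not q at 1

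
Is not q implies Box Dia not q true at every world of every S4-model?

Tableau for the negation not (not q implies Box Dia not q):
1. not (not q implies Box Dia not q), w0
2. not q, w0
3. not Box Dia not q, w0
4. not Dia not q, w1
5. q, w1
Accessibility: w0Rw0, w0Rw1, w1Rw1
The negation has an open branch (countermodel exists).

Invalid (countermodel exists)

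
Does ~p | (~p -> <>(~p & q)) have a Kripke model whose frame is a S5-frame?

Satisfiable

1. ~p | (~p -> <>(~p & q)), u
2. ~p -> <>(~p & q), u
3. <>(~p & q), u
4. ~p & q, v
5. ~p, v
6. q, v
Accessibility: uRu, uRv, vRu, vRv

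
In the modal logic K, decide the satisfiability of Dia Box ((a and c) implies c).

Yes, satisfiable

1. Dia Box ((a and c) implies c), u
2. Box ((a and c) implies c), v
Accessibility: uRv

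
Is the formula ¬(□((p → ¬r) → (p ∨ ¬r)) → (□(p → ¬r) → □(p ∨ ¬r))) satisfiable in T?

1. ¬(□((p → ¬r) → (p ∨ ¬r)) → (□(p → ¬r) → □(p ∨ ¬r))), 0
2. □((p → ¬r) → (p ∨ ¬r)), 0   [¬→-rule on 1]
3. ¬(□(p → ¬r) → □(p ∨ ¬r)), 0   [¬→-rule on 1]
4. □(p → ¬r), 0   [¬→-rule on 3]
5. ¬□(p ∨ ¬r), 0   [¬→-rule on 3]
6. (p → ¬r) → (p ∨ ¬r), 0   [□-rule on 2 via 0R0]
7. p → ¬r, 0   [□-rule on 4 via 0R0]
8. p ∨ ¬r, 0   [→-rule on 6 (branches; this branch)]
9. ¬r, 0   [→-rule on 7 (branches; this branch)]
10. ¬(p ∨ ¬r), 1   [¬□-rule on 5: fresh world 1, 0R1]
11. ¬p, 1   [¬∨-rule on 10]
12. r, 1   [¬∨-rule on 10]
13. (p → ¬r) → (p ∨ ¬r), 1   [□-rule on 2 via 0R1]
14. p → ¬r, 1   [□-rule on 4 via 0R1]
15. p ∨ ¬r, 1   [→-rule on 13 (branches; this branch)]
16. ¬r, 1   [∨-rule on 15 (branches; this branch)]
Accessibility: 0R0, 0R1, 1R1
Branch closes: r and ¬r both at 1.
Every branch closes; the branch above is one of them.

Unsatisfiable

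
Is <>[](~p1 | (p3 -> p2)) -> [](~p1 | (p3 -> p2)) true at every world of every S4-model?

Tableau for the negation ~(<>[](~p1 | (p3 -> p2)) -> [](~p1 | (p3 -> p2))):
1. ~(<>[](~p1 | (p3 -> p2)) -> [](~p1 | (p3 -> p2))), u
2. <>[](~p1 | (p3 -> p2)), u
3. ~[](~p1 | (p3 -> p2)), u
4. [](~p1 | (p3 -> p2)), v
5. ~p1 | (p3 -> p2), v
6. p3 -> p2, v
7. p2, v
8. ~(~p1 | (p3 -> p2)), w
9. p1, w
10. ~(p3 -> p2), w
11. p3, w
12. ~p2, w
Accessibility: uRu, uRv, uRw, vRv, wRw
The negation has an open branch (countermodel exists).

Not valid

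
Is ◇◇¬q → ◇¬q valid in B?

No, not valid

Tableau for the negation ¬(◇◇¬q → ◇¬q):
1. ¬(◇◇¬q → ◇¬q), w0
2. ◇◇¬q, w0
3. ¬◇¬q, w0
4. q, w0
5. ◇¬q, w1
6. q, w1
7. ¬q, w2
Accessibility: w0Rw0, w0Rw1, w1Rw0, w1Rw1, w1Rw2, w2Rw1, w2Rw2
The negation has an open branch (countermodel exists).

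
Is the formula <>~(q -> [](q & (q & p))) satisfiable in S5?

Yes, satisfiable

1. <>~(q -> [](q & (q & p))), w0
2. ~(q -> [](q & (q & p))), w1
3. q, w1
4. ~[](q & (q & p)), w1
5. ~(q & (q & p)), w2
6. ~(q & p), w2
7. ~p, w2
Accessibility: w0Rw0, w0Rw1, w0Rw2, w1Rw0, w1Rw1, w1Rw2, w2Rw0, w2Rw1, w2Rw2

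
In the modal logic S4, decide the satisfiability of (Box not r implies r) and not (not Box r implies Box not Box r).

1. (Box not r implies r) and not (not Box r implies Box not Box r), u
2. Box not r implies r, u
3. not (not Box r implies Box not Box r), u
4. not Box r, u
5. not Box not Box r, u
6. r, u
7. not r, v
8. Box r, w
9. r, w
Accessibility: uRu, uRv, uRw, vRv, wRw

Satisfiable (open branch found)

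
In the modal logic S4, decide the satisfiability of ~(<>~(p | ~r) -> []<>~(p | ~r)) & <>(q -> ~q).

1. ~(<>~(p | ~r) -> []<>~(p | ~r)) & <>(q -> ~q), 0
2. ~(<>~(p | ~r) -> []<>~(p | ~r)), 0
3. <>(q -> ~q), 0
4. <>~(p | ~r), 0
5. ~[]<>~(p | ~r), 0
6. q -> ~q, 1
7. ~q, 1
8. ~(p | ~r), 2
9. ~p, 2
10. r, 2
11. ~<>~(p | ~r), 3
12. p | ~r, 3
13. ~r, 3
Accessibility: 0R0, 0R1, 0R2, 0R3, 1R1, 2R2, 3R3

Satisfiable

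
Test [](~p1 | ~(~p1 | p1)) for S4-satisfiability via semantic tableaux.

Yes, satisfiable

1. [](~p1 | ~(~p1 | p1)), u
2. ~p1 | ~(~p1 | p1), u
3. ~p1, u
Accessibility: uRu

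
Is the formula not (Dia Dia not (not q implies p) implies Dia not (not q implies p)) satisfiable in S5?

1. not (Dia Dia not (not q implies p) implies Dia not (not q implies p)), u
2. Dia Dia not (not q implies p), u   [neg-implies-rule on 1]
3. not Dia not (not q implies p), u   [neg-implies-rule on 1]
4. not q implies p, u   [neg-Dia-rule on 3 via uRu]
5. p, u   [implies-rule on 4 (branches; this branch)]
6. Dia not (not q implies p), v   [Dia-rule on 2: fresh world v, uRv]
7. not q implies p, v   [neg-Dia-rule on 3 via uRv]
8. p, v   [implies-rule on 7 (branches; this branch)]
9. not (not q implies p), w   [Dia-rule on 6: fresh world w, vRw]
10. not q, w   [neg-implies-rule on 9]
11. not p, w   [neg-implies-rule on 9]
12. not q implies p, w   [neg-Dia-rule on 3 via uRw]
13. p, w   [implies-rule on 12 (branches; this branch)]
Accessibility: uRu, uRv, uRw, vRu, vRv, vRw, wRu, wRv, wRw
Branch closes: p and not p both at w.
Every branch closes; the branch above is one of them.

Unsatisfiable (every branch closes)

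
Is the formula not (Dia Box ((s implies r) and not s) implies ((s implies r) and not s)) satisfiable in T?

1. not (Dia Box ((s implies r) and not s) implies ((s implies r) and not s)), w0
2. Dia Box ((s implies r) and not s), w0
3. not ((s implies r) and not s), w0
4. s, w0
5. Box ((s implies r) and not s), w1
6. (s implies r) and not s, w1
7. s implies r, w1
8. not s, w1
9. r, w1
Accessibility: w0Rw0, w0Rw1, w1Rw1

Yes, satisfiable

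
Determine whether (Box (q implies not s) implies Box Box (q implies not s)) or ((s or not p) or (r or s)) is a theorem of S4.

Tableau for the negation not ((Box (q implies not s) implies Box Box (q implies not s)) or ((s or not p) or (r or s))):
1. not ((Box (q implies not s) implies Box Box (q implies not s)) or ((s or not p) or (r or s))), 0
2. not (Box (q implies not s) implies Box Box (q implies not s)), 0   [neg-or-rule on 1]
3. not ((s or not p) or (r or s)), 0   [neg-or-rule on 1]
4. Box (q implies not s), 0   [neg-implies-rule on 2]
5. not Box Box (q implies not s), 0   [neg-implies-rule on 2]
6. not (s or not p), 0   [neg-or-rule on 3]
7. not (r or s), 0   [neg-or-rule on 3]
8. not s, 0   [neg-or-rule on 6]
9. p, 0   [neg-or-rule on 6]
10. not r, 0   [neg-or-rule on 7]
11. q implies not s, 0   [Box-rule on 4 via 0R0]
12. not Box (q implies not s), 1   [neg-Box-rule on 5: fresh world 1, 0R1]
13. q implies not s, 1   [Box-rule on 4 via 0R1]
14. not s, 1   [implies-rule on 13 (branches; this branch)]
15. not (q implies not s), 2   [neg-Box-rule on 12: fresh world 2, 1R2]
16. q, 2   [neg-implies-rule on 15]
17. s, 2   [neg-implies-rule on 15]
18. q implies not s, 2   [Box-rule on 4 via 0R2]
19. not s, 2   [implies-rule on 18 (branches; this branch)]
Accessibility: 0R0, 0R1, 0R2, 1R1, 1R2, 2R2
Branch closes: s and not s both at 2.
All branches of the negation close; one closing branch shown above.

Yes, valid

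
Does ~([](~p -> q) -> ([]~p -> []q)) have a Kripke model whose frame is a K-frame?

Unsatisfiable

1. ~([](~p -> q) -> ([]~p -> []q)), 0
2. [](~p -> q), 0
3. ~([]~p -> []q), 0
4. []~p, 0
5. ~[]q, 0
6. ~q, 1
7. ~p -> q, 1
8. ~p, 1
9. q, 1
Accessibility: 0R1
Branch closes: q and ~q both at 1.
(One branch shown.) All branches close.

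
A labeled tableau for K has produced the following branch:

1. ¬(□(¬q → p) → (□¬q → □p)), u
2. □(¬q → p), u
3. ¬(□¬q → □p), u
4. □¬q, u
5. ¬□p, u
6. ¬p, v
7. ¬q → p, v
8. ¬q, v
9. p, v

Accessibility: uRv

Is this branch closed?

Both p and ¬p appear at v.

Yes, closed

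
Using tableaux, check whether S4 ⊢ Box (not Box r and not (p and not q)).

Tableau for the negation not Box (not Box r and not (p and not q)):
1. not Box (not Box r and not (p and not q)), u
2. not (not Box r and not (p and not q)), v   [neg-Box-rule on 1: fresh world v, uRv]
3. p and not q, v   [neg-and-rule on 2 (branches; this branch)]
4. p, v   [and-rule on 3]
5. not q, v   [and-rule on 3]
Accessibility: uRu, uRv, vRv
The negation has an open branch (countermodel exists).

Not valid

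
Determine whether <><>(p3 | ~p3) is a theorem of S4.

Valid

Tableau for the negation ~<><>(p3 | ~p3):
1. ~<><>(p3 | ~p3), u
2. ~<>(p3 | ~p3), u
3. ~(p3 | ~p3), u
4. ~p3, u
5. p3, u
Accessibility: uRu
Branch closes: p3 and ~p3 both at u.
Every branch of the negation's tableau closes; the branch above is one of them.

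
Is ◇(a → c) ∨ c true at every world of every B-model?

Tableau for the negation ¬(◇(a → c) ∨ c):
1. ¬(◇(a → c) ∨ c), u
2. ¬◇(a → c), u
3. ¬c, u
4. ¬(a → c), u
5. a, u
Accessibility: uRu
The negation has an open branch (countermodel exists).

Not valid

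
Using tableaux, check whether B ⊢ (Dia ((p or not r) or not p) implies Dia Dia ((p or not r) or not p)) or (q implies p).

Valid

Tableau for the negation not ((Dia ((p or not r) or not p) implies Dia Dia ((p or not r) or not p)) or (q implies p)):
1. not ((Dia ((p or not r) or not p) implies Dia Dia ((p or not r) or not p)) or (q implies p)), w0
2. not (Dia ((p or not r) or not p) implies Dia Dia ((p or not r) or not p)), w0   [neg-or-rule on 1]
3. not (q implies p), w0   [neg-or-rule on 1]
4. Dia ((p or not r) or not p), w0   [neg-implies-rule on 2]
5. not Dia Dia ((p or not r) or not p), w0   [neg-implies-rule on 2]
6. q, w0   [neg-implies-rule on 3]
7. not p, w0   [neg-implies-rule on 3]
8. not Dia ((p or not r) or not p), w0   [neg-Dia-rule on 5 via w0Rw0]
9. not ((p or not r) or not p), w0   [neg-Dia-rule on 8 via w0Rw0]
10. not (p or not r), w0   [neg-or-rule on 9]
11. p, w0   [neg-or-rule on 9]
Accessibility: w0Rw0
Branch closes: p and not p both at w0.
All branches of the negation close; one closing branch shown above.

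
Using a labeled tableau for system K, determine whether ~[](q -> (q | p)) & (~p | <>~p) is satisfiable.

1. ~[](q -> (q | p)) & (~p | <>~p), 0
2. ~[](q -> (q | p)), 0
3. ~p | <>~p, 0
4. <>~p, 0
5. ~(q -> (q | p)), 1
6. q, 1
7. ~(q | p), 1
8. ~q, 1
9. ~p, 1
Accessibility: 0R1
Branch closes: q and ~q both at 1.
All branches of the tableau close; one closing branch shown above.

No, unsatisfiable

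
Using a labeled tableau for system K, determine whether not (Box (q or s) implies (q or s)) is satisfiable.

Satisfiable (open branch found)

1. not (Box (q or s) implies (q or s)), w0
2. Box (q or s), w0
3. not (q or s), w0
4. not q, w0
5. not s, w0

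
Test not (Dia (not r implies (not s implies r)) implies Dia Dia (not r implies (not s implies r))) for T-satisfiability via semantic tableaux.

Unsatisfiable (every branch closes)

1. not (Dia (not r implies (not s implies r)) implies Dia Dia (not r implies (not s implies r))), w0
2. Dia (not r implies (not s implies r)), w0
3. not Dia Dia (not r implies (not s implies r)), w0
4. not Dia (not r implies (not s implies r)), w0
5. not (not r implies (not s implies r)), w0
6. not r, w0
7. not (not s implies r), w0
8. not s, w0
9. not r implies (not s implies r), w1
10. not Dia (not r implies (not s implies r)), w1
11. not (not r implies (not s implies r)), w1
12. not r, w1
13. not (not s implies r), w1
14. not s, w1
15. not s implies r, w1
16. r, w1
Accessibility: w0Rw0, w0Rw1, w1Rw1
Branch closes: r and not r both at w1.
(One branch shown.) All branches close.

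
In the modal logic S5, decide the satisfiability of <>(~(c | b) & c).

Unsatisfiable (every branch closes)

1. <>(~(c | b) & c), 0
2. ~(c | b) & c, 1
3. ~(c | b), 1
4. c, 1
5. ~c, 1
6. ~b, 1
Accessibility: 0R0, 0R1, 1R0, 1R1
Branch closes: c and ~c both at 1.
(One branch shown.) All branches close.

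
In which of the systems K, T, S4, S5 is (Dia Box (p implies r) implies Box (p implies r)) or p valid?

S5

S4-tableau for the negation not ((Dia Box (p implies r) implies Box (p implies r)) or p):
1. not ((Dia Box (p implies r) implies Box (p implies r)) or p), 0
2. not (Dia Box (p implies r) implies Box (p implies r)), 0   [neg-or-rule on 1]
3. not p, 0   [neg-or-rule on 1]
4. Dia Box (p implies r), 0   [neg-implies-rule on 2]
5. not Box (p implies r), 0   [neg-implies-rule on 2]
6. Box (p implies r), 1   [Dia-rule on 4: fresh world 1, 0R1]
7. p implies r, 1   [Box-rule on 6 via 1R1]
8. r, 1   [implies-rule on 7 (branches; this branch)]
9. not (p implies r), 2   [neg-Box-rule on 5: fresh world 2, 0R2]
10. p, 2   [neg-implies-rule on 9]
11. not r, 2   [neg-implies-rule on 9]
Accessibility: 0R0, 0R1, 0R2, 1R1, 2R2
Complete open branch: countermodel on an S4-frame, so not valid in S4, nor in K, T (the same frame is also a K-frame and a T-frame).
S5-tableau for the negation not ((Dia Box (p implies r) implies Box (p implies r)) or p):
1. not ((Dia Box (p implies r) implies Box (p implies r)) or p), 0
2. not (Dia Box (p implies r) implies Box (p implies r)), 0   [neg-or-rule on 1]
3. not p, 0   [neg-or-rule on 1]
4. Dia Box (p implies r), 0   [neg-implies-rule on 2]
5. not Box (p implies r), 0   [neg-implies-rule on 2]
6. Box (p implies r), 1   [Dia-rule on 4: fresh world 1, 0R1]
7. p implies r, 0   [Box-rule on 6 via 1R0]
8. p implies r, 1   [Box-rule on 6 via 1R1]
9. r, 0   [implies-rule on 7 (branches; this branch)]
10. r, 1   [implies-rule on 8 (branches; this branch)]
11. not (p implies r), 2   [neg-Box-rule on 5: fresh world 2, 0R2]
12. p, 2   [neg-implies-rule on 11]
13. not r, 2   [neg-implies-rule on 11]
14. p implies r, 2   [Box-rule on 6 via 1R2]
15. r, 2   [implies-rule on 14 (branches; this branch)]
Accessibility: 0R0, 0R1, 0R2, 1R0, 1R1, 1R2, 2R0, 2R1, 2R2
Branch closes: r and not r both at 2.
Every branch closes (one shown): valid in S5.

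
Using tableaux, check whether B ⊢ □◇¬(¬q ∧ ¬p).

No, not valid

Tableau for the negation ¬□◇¬(¬q ∧ ¬p):
1. ¬□◇¬(¬q ∧ ¬p), 0
2. ¬◇¬(¬q ∧ ¬p), 1
3. ¬q ∧ ¬p, 0
4. ¬q, 0
5. ¬p, 0
6. ¬q ∧ ¬p, 1
7. ¬q, 1
8. ¬p, 1
Accessibility: 0R0, 0R1, 1R0, 1R1
The negation has an open branch (countermodel exists).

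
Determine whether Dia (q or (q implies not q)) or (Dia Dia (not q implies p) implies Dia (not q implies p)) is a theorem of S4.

Valid

Tableau for the negation not (Dia (q or (q implies not q)) or (Dia Dia (not q implies p) implies Dia (not q implies p))):
1. not (Dia (q or (q implies not q)) or (Dia Dia (not q implies p) implies Dia (not q implies p))), u
2. not Dia (q or (q implies not q)), u
3. not (Dia Dia (not q implies p) implies Dia (not q implies p)), u
4. Dia Dia (not q implies p), u
5. not Dia (not q implies p), u
6. not (q or (q implies not q)), u
7. not q, u
8. not (q implies not q), u
9. q, u
Accessibility: uRu
Branch closes: q and not q both at u.
All branches of the negation close; one closing branch shown above.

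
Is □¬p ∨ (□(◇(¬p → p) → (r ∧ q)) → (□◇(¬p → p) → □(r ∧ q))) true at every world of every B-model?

Tableau for the negation ¬(□¬p ∨ (□(◇(¬p → p) → (r ∧ q)) → (□◇(¬p → p) → □(r ∧ q)))):
1. ¬(□¬p ∨ (□(◇(¬p → p) → (r ∧ q)) → (□◇(¬p → p) → □(r ∧ q)))), w0
2. ¬□¬p, w0
3. ¬(□(◇(¬p → p) → (r ∧ q)) → (□◇(¬p → p) → □(r ∧ q))), w0
4. □(◇(¬p → p) → (r ∧ q)), w0
5. ¬(□◇(¬p → p) → □(r ∧ q)), w0
6. □◇(¬p → p), w0
7. ¬□(r ∧ q), w0
8. ◇(¬p → p) → (r ∧ q), w0
9. ◇(¬p → p), w0
10. r ∧ q, w0
11. r, w0
12. q, w0
13. p, w1
14. ◇(¬p → p) → (r ∧ q), w1
15. ◇(¬p → p), w1
16. r ∧ q, w1
17. r, w1
18. q, w1
19. ¬(r ∧ q), w2
20. ◇(¬p → p) → (r ∧ q), w2
21. ◇(¬p → p), w2
22. ¬q, w2
23. ¬◇(¬p → p), w2
24. ¬(¬p → p), w0
25. ¬p, w0
26. ¬(¬p → p), w2
27. ¬p, w2
28. ¬p → p, w3
29. ◇(¬p → p) → (r ∧ q), w3
30. ◇(¬p → p), w3
31. p, w3
32. r ∧ q, w3
33. r, w3
34. q, w3
35. ¬p → p, w4
36. p, w4
37. ¬p → p, w5
38. ¬(¬p → p), w5
39. ¬p, w5
40. p, w5
Accessibility: w0Rw0, w0Rw1, w0Rw2, w0Rw3, w1Rw0, w1Rw1, w1Rw4, w2Rw0, w2Rw2, w2Rw5, w3Rw0, w3Rw3, w4Rw1, w4Rw4, w5Rw2, w5Rw5
Branch closes: p and ¬p both at w5.
Every branch of the negation's tableau closes; the branch above is one of them.

Valid in B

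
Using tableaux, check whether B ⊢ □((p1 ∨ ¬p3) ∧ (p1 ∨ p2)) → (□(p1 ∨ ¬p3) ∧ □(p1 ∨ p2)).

Tableau for the negation ¬(□((p1 ∨ ¬p3) ∧ (p1 ∨ p2)) → (□(p1 ∨ ¬p3) ∧ □(p1 ∨ p2))):
1. ¬(□((p1 ∨ ¬p3) ∧ (p1 ∨ p2)) → (□(p1 ∨ ¬p3) ∧ □(p1 ∨ p2))), w0
2. □((p1 ∨ ¬p3) ∧ (p1 ∨ p2)), w0
3. ¬(□(p1 ∨ ¬p3) ∧ □(p1 ∨ p2)), w0
4. (p1 ∨ ¬p3) ∧ (p1 ∨ p2), w0
5. p1 ∨ ¬p3, w0
6. p1 ∨ p2, w0
7. ¬□(p1 ∨ p2), w0
8. ¬p3, w0
9. p2, w0
10. ¬(p1 ∨ p2), w1
11. ¬p1, w1
12. ¬p2, w1
13. (p1 ∨ ¬p3) ∧ (p1 ∨ p2), w1
14. p1 ∨ ¬p3, w1
15. p1 ∨ p2, w1
16. ¬p3, w1
17. p2, w1
Accessibility: w0Rw0, w0Rw1, w1Rw0, w1Rw1
Branch closes: p2 and ¬p2 both at w1.
Every branch of the negation's tableau closes; the branch above is one of them.

Valid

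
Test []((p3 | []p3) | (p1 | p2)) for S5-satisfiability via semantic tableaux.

1. []((p3 | []p3) | (p1 | p2)), w0
2. (p3 | []p3) | (p1 | p2), w0   [[]-rule on 1 via w0Rw0]
3. p1 | p2, w0   [|-rule on 2 (branches; this branch)]
4. p2, w0   [|-rule on 3 (branches; this branch)]
Accessibility: w0Rw0

Satisfiable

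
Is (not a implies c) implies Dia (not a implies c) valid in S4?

Tableau for the negation not ((not a implies c) implies Dia (not a implies c)):
1. not ((not a implies c) implies Dia (not a implies c)), w0
2. not a implies c, w0
3. not Dia (not a implies c), w0
4. not (not a implies c), w0
5. not a, w0
6. not c, w0
7. c, w0
Accessibility: w0Rw0
Branch closes: c and not c both at w0.
Every branch of the negation's tableau closes; the branch above is one of them.

Valid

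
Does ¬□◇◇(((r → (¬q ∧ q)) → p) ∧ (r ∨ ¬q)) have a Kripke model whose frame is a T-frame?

Yes, satisfiable

1. ¬□◇◇(((r → (¬q ∧ q)) → p) ∧ (r ∨ ¬q)), u
2. ¬◇◇(((r → (¬q ∧ q)) → p) ∧ (r ∨ ¬q)), v
3. ¬◇(((r → (¬q ∧ q)) → p) ∧ (r ∨ ¬q)), v
4. ¬(((r → (¬q ∧ q)) → p) ∧ (r ∨ ¬q)), v
5. ¬(r ∨ ¬q), v
6. ¬r, v
7. q, v
Accessibility: uRu, uRv, vRv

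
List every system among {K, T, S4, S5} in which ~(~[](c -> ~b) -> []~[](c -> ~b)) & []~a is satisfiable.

K, T, S4

S4-tableau for the formula:
1. ~(~[](c -> ~b) -> []~[](c -> ~b)) & []~a, u
2. ~(~[](c -> ~b) -> []~[](c -> ~b)), u
3. []~a, u
4. ~[](c -> ~b), u
5. ~[]~[](c -> ~b), u
6. ~a, u
7. ~(c -> ~b), v
8. c, v
9. b, v
10. ~a, v
11. [](c -> ~b), w
12. ~a, w
13. c -> ~b, w
14. ~b, w
Accessibility: uRu, uRv, uRw, vRv, wRw
Complete open branch: satisfiable in S4, hence also in K, T (this S4-model is also a K-model and a T-model).
S5-tableau for the formula:
1. ~(~[](c -> ~b) -> []~[](c -> ~b)) & []~a, u
2. ~(~[](c -> ~b) -> []~[](c -> ~b)), u
3. []~a, u
4. ~[](c -> ~b), u
5. ~[]~[](c -> ~b), u
6. ~a, u
7. ~(c -> ~b), v
8. c, v
9. b, v
10. ~a, v
11. [](c -> ~b), w
12. ~a, w
13. c -> ~b, u
14. c -> ~b, v
15. c -> ~b, w
16. ~b, u
17. ~b, v
Accessibility: uRu, uRv, uRw, vRu, vRv, vRw, wRu, wRv, wRw
Branch closes: b and ~b both at v.
Every branch closes (one shown): unsatisfiable in S5.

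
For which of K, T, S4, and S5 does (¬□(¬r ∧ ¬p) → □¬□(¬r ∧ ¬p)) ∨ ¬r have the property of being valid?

S4-tableau for the negation ¬((¬□(¬r ∧ ¬p) → □¬□(¬r ∧ ¬p)) ∨ ¬r):
1. ¬((¬□(¬r ∧ ¬p) → □¬□(¬r ∧ ¬p)) ∨ ¬r), 0
2. ¬(¬□(¬r ∧ ¬p) → □¬□(¬r ∧ ¬p)), 0   [¬∨-rule on 1]
3. r, 0   [¬∨-rule on 1]
4. ¬□(¬r ∧ ¬p), 0   [¬→-rule on 2]
5. ¬□¬□(¬r ∧ ¬p), 0   [¬→-rule on 2]
6. ¬(¬r ∧ ¬p), 1   [¬□-rule on 4: fresh world 1, 0R1]
7. p, 1   [¬∧-rule on 6 (branches; this branch)]
8. □(¬r ∧ ¬p), 2   [¬□-rule on 5: fresh world 2, 0R2]
9. ¬r ∧ ¬p, 2   [□-rule on 8 via 2R2]
10. ¬r, 2   [∧-rule on 9]
11. ¬p, 2   [∧-rule on 9]
Accessibility: 0R0, 0R1, 0R2, 1R1, 2R2
Complete open branch: countermodel on an S4-frame, so not valid in S4, nor in K, T (the same frame is also a K-frame and a T-frame).
S5-tableau for the negation ¬((¬□(¬r ∧ ¬p) → □¬□(¬r ∧ ¬p)) ∨ ¬r):
1. ¬((¬□(¬r ∧ ¬p) → □¬□(¬r ∧ ¬p)) ∨ ¬r), 0
2. ¬(¬□(¬r ∧ ¬p) → □¬□(¬r ∧ ¬p)), 0   [¬∨-rule on 1]
3. r, 0   [¬∨-rule on 1]
4. ¬□(¬r ∧ ¬p), 0   [¬→-rule on 2]
5. ¬□¬□(¬r ∧ ¬p), 0   [¬→-rule on 2]
6. ¬(¬r ∧ ¬p), 1   [¬□-rule on 4: fresh world 1, 0R1]
7. p, 1   [¬∧-rule on 6 (branches; this branch)]
8. □(¬r ∧ ¬p), 2   [¬□-rule on 5: fresh world 2, 0R2]
9. ¬r ∧ ¬p, 0   [□-rule on 8 via 2R0]
10. ¬r, 0   [∧-rule on 9]
11. ¬p, 0   [∧-rule on 9]
Accessibility: 0R0, 0R1, 0R2, 1R0, 1R1, 1R2, 2R0, 2R1, 2R2
Branch closes: r and ¬r both at 0.
Every branch closes (one shown): valid in S5.

S5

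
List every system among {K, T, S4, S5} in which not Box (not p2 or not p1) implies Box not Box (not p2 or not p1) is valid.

S5-tableau for the negation not (not Box (not p2 or not p1) implies Box not Box (not p2 or not p1)):
1. not (not Box (not p2 or not p1) implies Box not Box (not p2 or not p1)), u
2. not Box (not p2 or not p1), u
3. not Box not Box (not p2 or not p1), u
4. not (not p2 or not p1), v
5. p2, v
6. p1, v
7. Box (not p2 or not p1), w
8. not p2 or not p1, u
9. not p2 or not p1, v
10. not p2 or not p1, w
11. not p1, u
12. not p1, v
Accessibility: uRu, uRv, uRw, vRu, vRv, vRw, wRu, wRv, wRw
Branch closes: p1 and not p1 both at v.
Every branch closes (one shown): valid in S5.
S4-tableau for the negation not (not Box (not p2 or not p1) implies Box not Box (not p2 or not p1)):
1. not (not Box (not p2 or not p1) implies Box not Box (not p2 or not p1)), u
2. not Box (not p2 or not p1), u
3. not Box not Box (not p2 or not p1), u
4. not (not p2 or not p1), v
5. p2, v
6. p1, v
7. Box (not p2 or not p1), w
8. not p2 or not p1, w
9. not p1, w
Accessibility: uRu, uRv, uRw, vRv, wRw
Complete open branch: countermodel on an S4-frame, so not valid in S4, nor in K, T (the same frame is also a K-frame and a T-frame).

S5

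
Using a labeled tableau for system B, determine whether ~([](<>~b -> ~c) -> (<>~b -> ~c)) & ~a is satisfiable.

No, unsatisfiable

1. ~([](<>~b -> ~c) -> (<>~b -> ~c)) & ~a, u
2. ~([](<>~b -> ~c) -> (<>~b -> ~c)), u
3. ~a, u
4. [](<>~b -> ~c), u
5. ~(<>~b -> ~c), u
6. <>~b, u
7. c, u
8. <>~b -> ~c, u
9. ~<>~b, u
10. b, u
11. ~b, v
12. <>~b -> ~c, v
13. b, v
Accessibility: uRu, uRv, vRu, vRv
Branch closes: b and ~b both at v.
Every branch closes; the branch above is one of them.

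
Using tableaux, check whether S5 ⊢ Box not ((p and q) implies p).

No, not valid

Tableau for the negation not Box not ((p and q) implies p):
1. not Box not ((p and q) implies p), 0
2. (p and q) implies p, 1   [neg-Box-rule on 1: fresh world 1, 0R1]
3. p, 1   [implies-rule on 2 (branches; this branch)]
Accessibility: 0R0, 0R1, 1R0, 1R1
The negation has an open branch (countermodel exists).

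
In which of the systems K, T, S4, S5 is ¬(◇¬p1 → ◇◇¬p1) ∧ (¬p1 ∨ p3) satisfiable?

K

T-tableau for the formula:
1. ¬(◇¬p1 → ◇◇¬p1) ∧ (¬p1 ∨ p3), w0
2. ¬(◇¬p1 → ◇◇¬p1), w0   [∧-rule on 1]
3. ¬p1 ∨ p3, w0   [∧-rule on 1]
4. ◇¬p1, w0   [¬→-rule on 2]
5. ¬◇◇¬p1, w0   [¬→-rule on 2]
6. ¬◇¬p1, w0   [¬◇-rule on 5 via w0Rw0]
7. p1, w0   [¬◇-rule on 6 via w0Rw0]
8. p3, w0   [∨-rule on 3 (branches; this branch)]
9. ¬p1, w1   [◇-rule on 4: fresh world w1, w0Rw1]
10. ¬◇¬p1, w1   [¬◇-rule on 5 via w0Rw1]
11. p1, w1   [¬◇-rule on 6 via w0Rw1]
Accessibility: w0Rw0, w0Rw1, w1Rw1
Branch closes: p1 and ¬p1 both at w1.
Every branch closes (one shown): unsatisfiable in T, hence also in S4, S5 (every S4/S5-frame is a T-frame).
K-tableau for the formula:
1. ¬(◇¬p1 → ◇◇¬p1) ∧ (¬p1 ∨ p3), w0
2. ¬(◇¬p1 → ◇◇¬p1), w0   [∧-rule on 1]
3. ¬p1 ∨ p3, w0   [∧-rule on 1]
4. ◇¬p1, w0   [¬→-rule on 2]
5. ¬◇◇¬p1, w0   [¬→-rule on 2]
6. p3, w0   [∨-rule on 3 (branches; this branch)]
7. ¬p1, w1   [◇-rule on 4: fresh world w1, w0Rw1]
8. ¬◇¬p1, w1   [¬◇-rule on 5 via w0Rw1]
Accessibility: w0Rw1
Complete open branch: satisfiable in K.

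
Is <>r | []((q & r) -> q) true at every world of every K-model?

Tableau for the negation ~(<>r | []((q & r) -> q)):
1. ~(<>r | []((q & r) -> q)), w0
2. ~<>r, w0
3. ~[]((q & r) -> q), w0
4. ~((q & r) -> q), w1
5. q & r, w1
6. ~q, w1
7. q, w1
8. r, w1
Accessibility: w0Rw1
Branch closes: q and ~q both at w1.
Every branch of the negation's tableau closes; the branch above is one of them.

Valid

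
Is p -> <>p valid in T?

Tableau for the negation ~(p -> <>p):
1. ~(p -> <>p), w0
2. p, w0
3. ~<>p, w0
4. ~p, w0
Accessibility: w0Rw0
Branch closes: p and ~p both at w0.
Every branch of the negation's tableau closes; the branch above is one of them.

Yes, valid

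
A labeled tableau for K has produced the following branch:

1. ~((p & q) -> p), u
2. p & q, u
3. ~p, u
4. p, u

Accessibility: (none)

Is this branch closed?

Both p and ~p appear at u.

Closed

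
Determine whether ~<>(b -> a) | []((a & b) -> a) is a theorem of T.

Valid in T

Tableau for the negation ~(~<>(b -> a) | []((a & b) -> a)):
1. ~(~<>(b -> a) | []((a & b) -> a)), u
2. <>(b -> a), u   [~|-rule on 1]
3. ~[]((a & b) -> a), u   [~|-rule on 1]
4. b -> a, v   [<>-rule on 2: fresh world v, uRv]
5. a, v   [->-rule on 4 (branches; this branch)]
6. ~((a & b) -> a), w   [~[]-rule on 3: fresh world w, uRw]
7. a & b, w   [~->-rule on 6]
8. ~a, w   [~->-rule on 6]
9. a, w   [&-rule on 7]
10. b, w   [&-rule on 7]
Accessibility: uRu, uRv, uRw, vRv, wRw
Branch closes: a and ~a both at w.
All branches of the negation close; one closing branch shown above.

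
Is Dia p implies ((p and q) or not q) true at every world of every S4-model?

Tableau for the negation not (Dia p implies ((p and q) or not q)):
1. not (Dia p implies ((p and q) or not q)), w0
2. Dia p, w0
3. not ((p and q) or not q), w0
4. not (p and q), w0
5. q, w0
6. not p, w0
7. p, w1
Accessibility: w0Rw0, w0Rw1, w1Rw1
The negation has an open branch (countermodel exists).

Not valid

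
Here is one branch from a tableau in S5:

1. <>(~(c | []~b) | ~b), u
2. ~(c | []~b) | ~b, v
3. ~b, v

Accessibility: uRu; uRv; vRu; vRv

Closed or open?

There is no literal clash: for every atom and world, at most one sign appears.

Open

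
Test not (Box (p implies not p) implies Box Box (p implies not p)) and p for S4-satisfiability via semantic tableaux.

Unsatisfiable

1. not (Box (p implies not p) implies Box Box (p implies not p)) and p, 0
2. not (Box (p implies not p) implies Box Box (p implies not p)), 0
3. p, 0
4. Box (p implies not p), 0
5. not Box Box (p implies not p), 0
6. p implies not p, 0
7. not p, 0
Accessibility: 0R0
Branch closes: p and not p both at 0.
All branches of the tableau close; one closing branch shown above.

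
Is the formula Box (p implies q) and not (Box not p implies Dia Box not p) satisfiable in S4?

Unsatisfiable (every branch closes)

1. Box (p implies q) and not (Box not p implies Dia Box not p), u
2. Box (p implies q), u
3. not (Box not p implies Dia Box not p), u
4. Box not p, u
5. not Dia Box not p, u
6. p implies q, u
7. not p, u
8. not Box not p, u
9. q, u
10. p, v
11. p implies q, v
12. not p, v
Accessibility: uRu, uRv, vRv
Branch closes: p and not p both at v.
Every branch closes; the branch above is one of them.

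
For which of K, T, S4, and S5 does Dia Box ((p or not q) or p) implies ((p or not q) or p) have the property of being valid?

S5

S5-tableau for the negation not (Dia Box ((p or not q) or p) implies ((p or not q) or p)):
1. not (Dia Box ((p or not q) or p) implies ((p or not q) or p)), w0
2. Dia Box ((p or not q) or p), w0   [neg-implies-rule on 1]
3. not ((p or not q) or p), w0   [neg-implies-rule on 1]
4. not (p or not q), w0   [neg-or-rule on 3]
5. not p, w0   [neg-or-rule on 3]
6. q, w0   [neg-or-rule on 4]
7. Box ((p or not q) or p), w1   [Dia-rule on 2: fresh world w1, w0Rw1]
8. (p or not q) or p, w0   [Box-rule on 7 via w1Rw0]
9. (p or not q) or p, w1   [Box-rule on 7 via w1Rw1]
10. p or not q, w0   [or-rule on 8 (branches; this branch)]
11. p, w1   [or-rule on 9 (branches; this branch)]
12. not q, w0   [or-rule on 10 (branches; this branch)]
Accessibility: w0Rw0, w0Rw1, w1Rw0, w1Rw1
Branch closes: q and not q both at w0.
Every branch closes (one shown): valid in S5.
S4-tableau for the negation not (Dia Box ((p or not q) or p) implies ((p or not q) or p)):
1. not (Dia Box ((p or not q) or p) implies ((p or not q) or p)), w0
2. Dia Box ((p or not q) or p), w0   [neg-implies-rule on 1]
3. not ((p or not q) or p), w0   [neg-implies-rule on 1]
4. not (p or not q), w0   [neg-or-rule on 3]
5. not p, w0   [neg-or-rule on 3]
6. q, w0   [neg-or-rule on 4]
7. Box ((p or not q) or p), w1   [Dia-rule on 2: fresh world w1, w0Rw1]
8. (p or not q) or p, w1   [Box-rule on 7 via w1Rw1]
9. p, w1   [or-rule on 8 (branches; this branch)]
Accessibility: w0Rw0, w0Rw1, w1Rw1
Complete open branch: countermodel on an S4-frame, so not valid in S4, nor in K, T (the same frame is also a K-frame and a T-frame).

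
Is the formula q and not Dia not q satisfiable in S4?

Satisfiable (open branch found)

1. q and not Dia not q, u
2. q, u
3. not Dia not q, u
Accessibility: uRu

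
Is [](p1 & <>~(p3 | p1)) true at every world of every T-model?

Invalid (countermodel exists)

Tableau for the negation ~[](p1 & <>~(p3 | p1)):
1. ~[](p1 & <>~(p3 | p1)), 0
2. ~(p1 & <>~(p3 | p1)), 1
3. ~<>~(p3 | p1), 1
4. p3 | p1, 1
5. p1, 1
Accessibility: 0R0, 0R1, 1R1
The negation has an open branch (countermodel exists).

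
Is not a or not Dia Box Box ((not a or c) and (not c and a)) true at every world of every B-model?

Tableau for the negation not (not a or not Dia Box Box ((not a or c) and (not c and a))):
1. not (not a or not Dia Box Box ((not a or c) and (not c and a))), u
2. a, u   [neg-or-rule on 1]
3. Dia Box Box ((not a or c) and (not c and a)), u   [neg-or-rule on 1]
4. Box Box ((not a or c) and (not c and a)), v   [Dia-rule on 3: fresh world v, uRv]
5. Box ((not a or c) and (not c and a)), u   [Box-rule on 4 via vRu]
6. Box ((not a or c) and (not c and a)), v   [Box-rule on 4 via vRv]
7. (not a or c) and (not c and a), u   [Box-rule on 5 via uRu]
8. not a or c, u   [and-rule on 7]
9. not c and a, u   [and-rule on 7]
10. not c, u   [and-rule on 9]
11. (not a or c) and (not c and a), v   [Box-rule on 5 via uRv]
12. not a or c, v   [and-rule on 11]
13. not c and a, v   [and-rule on 11]
14. not c, v   [and-rule on 13]
15. a, v   [and-rule on 13]
16. c, u   [or-rule on 8 (branches; this branch)]
Accessibility: uRu, uRv, vRu, vRv
Branch closes: c and not c both at u.
All branches of the negation close; one closing branch shown above.

Yes, valid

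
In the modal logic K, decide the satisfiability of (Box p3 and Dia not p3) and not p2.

Unsatisfiable

1. (Box p3 and Dia not p3) and not p2, u
2. Box p3 and Dia not p3, u   [and-rule on 1]
3. not p2, u   [and-rule on 1]
4. Box p3, u   [and-rule on 2]
5. Dia not p3, u   [and-rule on 2]
6. not p3, v   [Dia-rule on 5: fresh world v, uRv]
7. p3, v   [Box-rule on 4 via uRv]
Accessibility: uRv
Branch closes: p3 and not p3 both at v.
Every branch closes; the branch above is one of them.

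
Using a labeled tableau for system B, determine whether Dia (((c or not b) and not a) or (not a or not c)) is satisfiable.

1. Dia (((c or not b) and not a) or (not a or not c)), 0
2. ((c or not b) and not a) or (not a or not c), 1
3. not a or not c, 1
4. not c, 1
Accessibility: 0R0, 0R1, 1R0, 1R1

Satisfiable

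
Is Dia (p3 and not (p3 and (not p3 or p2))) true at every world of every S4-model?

Not valid

Tableau for the negation not Dia (p3 and not (p3 and (not p3 or p2))):
1. not Dia (p3 and not (p3 and (not p3 or p2))), 0
2. not (p3 and not (p3 and (not p3 or p2))), 0   [neg-Dia-rule on 1 via 0R0]
3. p3 and (not p3 or p2), 0   [neg-and-rule on 2 (branches; this branch)]
4. p3, 0   [and-rule on 3]
5. not p3 or p2, 0   [and-rule on 3]
6. p2, 0   [or-rule on 5 (branches; this branch)]
Accessibility: 0R0
The negation has an open branch (countermodel exists).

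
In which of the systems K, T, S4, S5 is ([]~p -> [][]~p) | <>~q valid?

S4, S5

T-tableau for the negation ~(([]~p -> [][]~p) | <>~q):
1. ~(([]~p -> [][]~p) | <>~q), 0
2. ~([]~p -> [][]~p), 0
3. ~<>~q, 0
4. []~p, 0
5. ~[][]~p, 0
6. q, 0
7. ~p, 0
8. ~[]~p, 1
9. q, 1
10. ~p, 1
11. p, 2
Accessibility: 0R0, 0R1, 1R1, 1R2, 2R2
Complete open branch: countermodel on a T-frame, so not valid in T, nor in K (the same frame is also a K-frame).
S4-tableau for the negation ~(([]~p -> [][]~p) | <>~q):
1. ~(([]~p -> [][]~p) | <>~q), 0
2. ~([]~p -> [][]~p), 0
3. ~<>~q, 0
4. []~p, 0
5. ~[][]~p, 0
6. q, 0
7. ~p, 0
8. ~[]~p, 1
9. q, 1
10. ~p, 1
11. p, 2
12. q, 2
13. ~p, 2
Accessibility: 0R0, 0R1, 0R2, 1R1, 1R2, 2R2
Branch closes: p and ~p both at 2.
Every branch closes (one shown): valid in S4, hence also in S5 (every theorem of S4 is a theorem of S5).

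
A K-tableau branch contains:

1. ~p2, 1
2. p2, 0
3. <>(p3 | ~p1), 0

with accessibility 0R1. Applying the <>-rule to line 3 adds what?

a fresh world 2 with 0R2, and p3 | ~p1 at 2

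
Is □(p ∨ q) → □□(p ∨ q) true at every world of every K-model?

Tableau for the negation ¬(□(p ∨ q) → □□(p ∨ q)):
1. ¬(□(p ∨ q) → □□(p ∨ q)), 0
2. □(p ∨ q), 0
3. ¬□□(p ∨ q), 0
4. ¬□(p ∨ q), 1
5. p ∨ q, 1
6. q, 1
7. ¬(p ∨ q), 2
8. ¬p, 2
9. ¬q, 2
Accessibility: 0R1, 1R2
The negation has an open branch (countermodel exists).

Not valid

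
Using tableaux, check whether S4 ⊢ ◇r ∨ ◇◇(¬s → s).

Tableau for the negation ¬(◇r ∨ ◇◇(¬s → s)):
1. ¬(◇r ∨ ◇◇(¬s → s)), w0
2. ¬◇r, w0   [¬∨-rule on 1]
3. ¬◇◇(¬s → s), w0   [¬∨-rule on 1]
4. ¬r, w0   [¬◇-rule on 2 via w0Rw0]
5. ¬◇(¬s → s), w0   [¬◇-rule on 3 via w0Rw0]
6. ¬(¬s → s), w0   [¬◇-rule on 5 via w0Rw0]
7. ¬s, w0   [¬→-rule on 6]
Accessibility: w0Rw0
The negation has an open branch (countermodel exists).

No, not valid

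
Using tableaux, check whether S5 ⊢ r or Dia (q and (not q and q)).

Tableau for the negation not (r or Dia (q and (not q and q))):
1. not (r or Dia (q and (not q and q))), w0
2. not r, w0
3. not Dia (q and (not q and q)), w0
4. not (q and (not q and q)), w0
5. not (not q and q), w0
6. not q, w0
Accessibility: w0Rw0
The negation has an open branch (countermodel exists).

No, not valid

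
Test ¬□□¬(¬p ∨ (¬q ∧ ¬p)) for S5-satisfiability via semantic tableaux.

1. ¬□□¬(¬p ∨ (¬q ∧ ¬p)), 0
2. ¬□¬(¬p ∨ (¬q ∧ ¬p)), 1
3. ¬p ∨ (¬q ∧ ¬p), 2
4. ¬q ∧ ¬p, 2
5. ¬q, 2
6. ¬p, 2
Accessibility: 0R0, 0R1, 0R2, 1R0, 1R1, 1R2, 2R0, 2R1, 2R2

Yes, satisfiable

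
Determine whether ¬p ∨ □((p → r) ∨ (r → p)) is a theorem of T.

Tableau for the negation ¬(¬p ∨ □((p → r) ∨ (r → p))):
1. ¬(¬p ∨ □((p → r) ∨ (r → p))), w0
2. p, w0
3. ¬□((p → r) ∨ (r → p)), w0
4. ¬((p → r) ∨ (r → p)), w1
5. ¬(p → r), w1
6. ¬(r → p), w1
7. p, w1
8. ¬r, w1
9. r, w1
10. ¬p, w1
Accessibility: w0Rw0, w0Rw1, w1Rw1
Branch closes: r and ¬r both at w1.
Every branch of the negation's tableau closes; the branch above is one of them.

Yes, valid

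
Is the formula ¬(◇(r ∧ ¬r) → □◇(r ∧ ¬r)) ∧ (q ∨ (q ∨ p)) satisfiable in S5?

No, unsatisfiable

1. ¬(◇(r ∧ ¬r) → □◇(r ∧ ¬r)) ∧ (q ∨ (q ∨ p)), w0
2. ¬(◇(r ∧ ¬r) → □◇(r ∧ ¬r)), w0
3. q ∨ (q ∨ p), w0
4. ◇(r ∧ ¬r), w0
5. ¬□◇(r ∧ ¬r), w0
6. q ∨ p, w0
7. p, w0
8. r ∧ ¬r, w1
9. r, w1
10. ¬r, w1
Accessibility: w0Rw0, w0Rw1, w1Rw0, w1Rw1
Branch closes: r and ¬r both at w1.
(One branch shown.) All branches close.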